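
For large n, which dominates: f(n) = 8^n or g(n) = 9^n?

g(n) = 9^n grows faster: (9/8)^n -> infinity since 9/8 > 1.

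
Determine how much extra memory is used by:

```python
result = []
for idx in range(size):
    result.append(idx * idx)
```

Space complexity: O(n).
Auxiliary storage grows linearly with the input size n in the worst case.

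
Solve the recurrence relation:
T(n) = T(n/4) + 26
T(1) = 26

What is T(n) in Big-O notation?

Each step divides n by 4 and adds 26. After log_4(n) steps, T(n) = O(log n).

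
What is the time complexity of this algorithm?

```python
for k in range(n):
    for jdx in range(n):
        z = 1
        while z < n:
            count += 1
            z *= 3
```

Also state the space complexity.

Time complexity: O(n^2 log n).
Space complexity: O(1).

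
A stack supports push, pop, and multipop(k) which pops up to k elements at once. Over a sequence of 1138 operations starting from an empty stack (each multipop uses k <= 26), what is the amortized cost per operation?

Each element is pushed exactly once and popped at most once (whether by pop or as part of a multipop). So the total number of individual pops over the whole sequence is at most the number of pushes, which is at most 1138. Total work <= 2 * 1138, hence O(1) amortized per operation.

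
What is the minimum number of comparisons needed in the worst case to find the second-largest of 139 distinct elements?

Lower bound: finding the max needs 139-1 comparisons. By the adversary weight-doubling argument, the max must personally win >= ceil(log_2(139)) = 8 comparisons; the 2nd-largest is among those 8 losers, needing 8-1 more comparisons. Total >= 139-1 + 8-1 = 145. A balanced knockout tournament achieves this.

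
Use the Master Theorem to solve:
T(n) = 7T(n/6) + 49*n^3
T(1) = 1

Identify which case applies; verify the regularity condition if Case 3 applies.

a=7, b=6, f(n)=49*n^3.
log_6(7) = 1.086 < 3.
f(n) = Omega(n^(1.086+epsilon)) for some epsilon > 0, so Case 3 is the candidate.
Regularity: a*f(n/b) = 7*49*(n/6)^3 = (7/216)*49*n^3 <= c*f(n) with c = 7/216 < 1. Satisfied.
Case 3: T(n) = Theta(n^3).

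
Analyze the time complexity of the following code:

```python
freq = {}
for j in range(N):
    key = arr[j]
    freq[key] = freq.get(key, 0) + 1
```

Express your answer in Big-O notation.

Time complexity: O(n).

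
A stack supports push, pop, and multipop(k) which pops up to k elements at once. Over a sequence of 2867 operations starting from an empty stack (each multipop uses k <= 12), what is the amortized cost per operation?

Each element is pushed exactly once and popped at most once (whether by pop or as part of a multipop). So the total number of individual pops over the whole sequence is at most the number of pushes, which is at most 2867. Total work <= 2 * 2867, hence O(1) amortized per operation.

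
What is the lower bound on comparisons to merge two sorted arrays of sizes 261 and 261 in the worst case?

Adversary: with |261 - 261| <= 1 the inputs can be fully interleaved so that every adjacent pair in the merged output comes from different arrays. Then each of the 521 adjacent pairs must be directly compared, or the algorithm cannot determine their relative order. Standard merge meets this bound.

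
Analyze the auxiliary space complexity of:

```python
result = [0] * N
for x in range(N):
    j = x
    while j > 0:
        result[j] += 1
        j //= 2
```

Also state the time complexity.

Space complexity: O(n).
Auxiliary storage grows linearly with the input size n in the worst case.
Time complexity: O(n log n).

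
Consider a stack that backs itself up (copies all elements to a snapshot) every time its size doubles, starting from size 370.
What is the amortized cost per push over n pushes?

Backups occur at sizes 370, 740, 1480, ..., copying 370 + 740 + 1480 + ... <= 2n elements total (geometric series). Spread over n pushes, the amortized backup cost is O(1) per push.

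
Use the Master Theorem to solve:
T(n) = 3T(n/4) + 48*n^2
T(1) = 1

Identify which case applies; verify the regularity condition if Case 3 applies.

a=3, b=4, f(n)=48*n^2.
log_4(3) = 0.7925 < 2.
f(n) = Omega(n^(0.7925+epsilon)) for some epsilon > 0, so Case 3 is the candidate.
Regularity: a*f(n/b) = 3*48*(n/4)^2 = (3/16)*48*n^2 <= c*f(n) with c = 3/16 < 1. Satisfied.
Case 3: T(n) = Theta(n^2).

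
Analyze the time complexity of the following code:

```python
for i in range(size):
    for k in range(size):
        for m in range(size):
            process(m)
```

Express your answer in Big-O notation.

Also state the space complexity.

Time complexity: O(n^3).
Space complexity: O(1).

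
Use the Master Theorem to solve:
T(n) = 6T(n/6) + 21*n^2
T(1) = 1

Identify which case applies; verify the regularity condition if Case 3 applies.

a=6, b=6, f(n)=21*n^2.
log_6(6) = 1 < 2.
f(n) = Omega(n^(1+epsilon)) for some epsilon > 0, so Case 3 is the candidate.
Regularity: a*f(n/b) = 6*21*(n/6)^2 = (6/36)*21*n^2 <= c*f(n) with c = 6/36 < 1. Satisfied.
Case 3: T(n) = Theta(n^2).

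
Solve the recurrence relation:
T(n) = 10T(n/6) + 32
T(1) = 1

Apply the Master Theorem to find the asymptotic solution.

a=10, b=6, f(n)=32. log_6(10) = 1.285. Case 1 of Master Theorem: T(n) = O(n^1.285).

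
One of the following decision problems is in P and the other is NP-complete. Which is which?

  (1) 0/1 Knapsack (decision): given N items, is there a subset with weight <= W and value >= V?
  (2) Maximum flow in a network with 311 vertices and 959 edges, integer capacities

(1) is NP-complete: reduces from Subset Sum.
(2) is P: Edmonds-Karp / push-relabel run in polynomial time.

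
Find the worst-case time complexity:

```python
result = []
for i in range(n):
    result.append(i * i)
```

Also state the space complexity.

Time complexity: O(n).
Space complexity: O(n).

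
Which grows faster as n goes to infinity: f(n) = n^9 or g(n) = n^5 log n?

f(n) = n^9 grows faster: n^9 / (n^5 log n) = n^4/log n -> infinity.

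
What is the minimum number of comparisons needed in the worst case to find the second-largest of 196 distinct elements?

Lower bound: finding the max needs 196-1 comparisons. By the adversary weight-doubling argument, the max must personally win >= ceil(log_2(196)) = 8 comparisons; the 2nd-largest is among those 8 losers, needing 8-1 more comparisons. Total >= 196-1 + 8-1 = 202. A balanced knockout tournament achieves this.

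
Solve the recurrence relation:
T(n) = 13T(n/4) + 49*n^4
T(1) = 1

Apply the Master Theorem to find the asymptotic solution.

a=13, b=4, f(n)=49*n^4. log_4(13) = 1.85 < 4. Case 3: T(n) = O(n^4).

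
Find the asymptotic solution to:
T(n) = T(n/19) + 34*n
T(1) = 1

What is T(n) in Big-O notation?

Geometric series: 34*n*(1 + 1/19 + 1/19^2 + ...) = O(n). T(n) = O(n).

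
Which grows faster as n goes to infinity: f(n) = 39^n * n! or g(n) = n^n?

f(n) = 39^n * n! grows faster: by Stirling n! ~ sqrt(2 pi n)(n/e)^n, so 39^n n! / n^n ~ (39/e)^n sqrt(2 pi n) -> infinity since 39/e > 1.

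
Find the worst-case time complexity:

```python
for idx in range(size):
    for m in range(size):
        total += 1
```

Time complexity: O(n^2).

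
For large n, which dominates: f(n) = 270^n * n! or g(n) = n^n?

f(n) = 270^n * n! grows faster: by Stirling n! ~ sqrt(2 pi n)(n/e)^n, so 270^n n! / n^n ~ (270/e)^n sqrt(2 pi n) -> infinity since 270/e > 1.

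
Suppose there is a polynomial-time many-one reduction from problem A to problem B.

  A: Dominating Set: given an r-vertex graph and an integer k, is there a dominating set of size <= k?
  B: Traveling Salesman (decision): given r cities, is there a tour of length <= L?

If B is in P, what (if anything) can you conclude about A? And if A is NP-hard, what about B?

A poly-time reduction A <=_p B means any A-instance can be transformed to a B-instance in poly time.
If B is in P: compose the reduction with B's poly-time algorithm to solve A in poly time, so A is in P.
If A is NP-hard: every NP problem reduces to A, which reduces to B; composing reductions, every NP problem reduces to B, so B is NP-hard.
(Here in fact A is NP-complete and B is NP-complete.)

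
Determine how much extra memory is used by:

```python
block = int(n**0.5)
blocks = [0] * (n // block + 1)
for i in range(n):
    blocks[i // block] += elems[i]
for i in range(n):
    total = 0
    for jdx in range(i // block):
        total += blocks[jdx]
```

Space complexity: O(sqrt(n)).
Storage scales with sqrt(n).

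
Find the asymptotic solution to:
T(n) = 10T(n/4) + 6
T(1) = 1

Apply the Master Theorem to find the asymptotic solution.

a=10, b=4, f(n)=6. log_4(10) = 1.661. Case 1 of Master Theorem: T(n) = O(n^1.661).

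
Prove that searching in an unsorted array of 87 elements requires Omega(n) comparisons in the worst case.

An adversary can always place the target in the last position checked. Until all 87 positions are examined, the target might be in any unchecked position. Therefore 87 comparisons are necessary.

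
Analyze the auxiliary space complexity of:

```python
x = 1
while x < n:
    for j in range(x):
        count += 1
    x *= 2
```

Space complexity: O(1).
Only a constant amount of auxiliary storage is used; nothing grows with n.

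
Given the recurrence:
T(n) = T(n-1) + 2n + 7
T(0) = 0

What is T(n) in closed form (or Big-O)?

Dominant term in sum is 2*sum(i, i=1..n) = 2*n*(n+1)/2 = O(n^2).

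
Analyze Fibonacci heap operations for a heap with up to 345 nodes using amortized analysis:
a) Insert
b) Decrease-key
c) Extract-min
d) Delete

Fibonacci heaps use lazy consolidation. Potential function Phi = t + 2m (t = number of trees, m = marked nodes).
- Insert: O(1) actual, Delta Phi = +1 (one new tree) => O(1) amortized.
- Decrease-key: with c cascading cuts, actual cost is O(c); Delta Phi <= c - 2(c-1) + 2 = 4 - c (c new trees; >= c-1 marks cleared; <= 1 new mark). Amortized O(c) + (4 - c) = O(1).
- Extract-min: O(D(n) + t) actual; consolidation drops t to <= D(n)+1, so Delta Phi pays for the t term. D(n) = O(log n) for n = 345 => O(log n) amortized.
- Delete: decrease-key to -inf then extract-min = O(log n).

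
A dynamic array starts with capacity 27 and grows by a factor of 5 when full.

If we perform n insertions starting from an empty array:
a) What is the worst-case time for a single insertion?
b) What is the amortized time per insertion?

(a) Worst-case single insertion: O(n) -- when the array is full at capacity c, the resize copies all c elements, and c can be Theta(n).
(b) Resizes happen at sizes 27, 135, 675, ... Total copy cost for n insertions: 27 + 135 + ... = O(n) (geometric series with ratio 1/5). Amortized cost per insertion: O(n)/n = O(1).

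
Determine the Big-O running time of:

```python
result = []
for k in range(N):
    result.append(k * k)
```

Time complexity: O(n).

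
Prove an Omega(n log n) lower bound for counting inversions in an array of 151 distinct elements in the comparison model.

Decision-tree argument: at any leaf, the comparisons made (with transitivity) must totally order all 151 elements -- otherwise some pair (i,j) is unordered, and an adversary can present two inputs agreeing on every comparison made but with that pair flipped, changing the inversion count by 1, so the leaf's output is wrong on one of them. Hence the tree has >= 151! leaves and height >= log_2(151!) = Omega(n log n). Modified merge sort achieves O(n log n).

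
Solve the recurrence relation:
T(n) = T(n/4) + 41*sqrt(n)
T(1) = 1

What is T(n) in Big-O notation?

Each level contributes sqrt(n/4^k). Geometric series with ratio 1/sqrt(4) < 1 sums to O(sqrt(n)).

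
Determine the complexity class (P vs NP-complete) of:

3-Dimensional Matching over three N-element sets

This problem is NP-complete: one of Karp's 21 NP-complete problems.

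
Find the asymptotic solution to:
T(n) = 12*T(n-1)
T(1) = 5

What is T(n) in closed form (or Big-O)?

Each step multiplies by 12. T(n) = T(1)*12^(n-1) = 5*12^(n-1).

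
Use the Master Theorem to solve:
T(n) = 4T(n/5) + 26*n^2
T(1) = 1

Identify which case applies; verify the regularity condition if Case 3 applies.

a=4, b=5, f(n)=26*n^2.
log_5(4) = 0.8614 < 2.
f(n) = Omega(n^(0.8614+epsilon)) for some epsilon > 0, so Case 3 is the candidate.
Regularity: a*f(n/b) = 4*26*(n/5)^2 = (4/25)*26*n^2 <= c*f(n) with c = 4/25 < 1. Satisfied.
Case 3: T(n) = Theta(n^2).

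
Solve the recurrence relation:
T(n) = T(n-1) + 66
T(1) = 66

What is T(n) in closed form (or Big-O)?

Unrolling: T(n) = T(n-1) + 66 = T(n-2) + 2*66 = ... = T(1) + (n-1)*66 = 66 + (n-1)*66 = 66n.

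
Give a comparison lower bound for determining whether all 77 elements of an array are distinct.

In the algebraic decision-tree model, the YES region for element distinctness on 77 elements has 77! connected components (one per ordering). Ben-Or's theorem then gives a lower bound of Omega(log(n!)) = Omega(n log n).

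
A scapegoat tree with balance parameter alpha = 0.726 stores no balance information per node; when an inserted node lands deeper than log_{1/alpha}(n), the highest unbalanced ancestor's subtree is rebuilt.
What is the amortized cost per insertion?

Search/insert path is O(log n). A rebuild of a subtree of size s costs O(s), but with alpha = 0.726 at least Omega(s) insertions must have occurred in that subtree since its last rebuild. Charging O(1) of the rebuild to each such insertion gives O(log n) amortized.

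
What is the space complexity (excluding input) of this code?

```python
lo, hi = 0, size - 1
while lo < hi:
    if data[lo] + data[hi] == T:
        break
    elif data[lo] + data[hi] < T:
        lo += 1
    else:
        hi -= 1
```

Space complexity: O(1).
Only a constant amount of auxiliary storage is used; nothing grows with n.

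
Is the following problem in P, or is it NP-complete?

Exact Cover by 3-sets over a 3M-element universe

This problem is NP-complete: one of Karp's 21 NP-complete problems.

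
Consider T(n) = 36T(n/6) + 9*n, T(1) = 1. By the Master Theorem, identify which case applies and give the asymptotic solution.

a=36, b=6, f(n)=9*n.
log_6(36) = 2 > 1.
Since f(n) = O(n^1) is polynomially smaller than n^2, Case 1 applies.
T(n) = Theta(n^2).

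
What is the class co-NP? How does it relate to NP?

co-NP is the class of problems whose complement is in NP. A problem is in co-NP if 'no' instances have short proofs. NP and co-NP may or may not be equal. If NP != co-NP, then P != NP. Tautology (is a formula always true?) is in co-NP.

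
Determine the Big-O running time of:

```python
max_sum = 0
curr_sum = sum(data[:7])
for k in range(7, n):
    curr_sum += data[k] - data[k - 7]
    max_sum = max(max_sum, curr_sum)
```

Time complexity: O(n).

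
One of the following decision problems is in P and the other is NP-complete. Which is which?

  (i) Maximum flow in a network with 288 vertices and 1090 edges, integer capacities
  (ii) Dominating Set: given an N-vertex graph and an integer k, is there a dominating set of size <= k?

(i) is P: Edmonds-Karp / push-relabel run in polynomial time.
(ii) is NP-complete: reduces from Set Cover (with k part of the input).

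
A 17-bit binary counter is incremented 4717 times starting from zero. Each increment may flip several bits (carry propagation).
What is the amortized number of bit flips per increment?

Bit i flips on every 2^i-th increment, so over 4717 increments bit i flips floor(4717/2^i) times. Summing over i: total flips < 2 * 4717. Amortized: < 2 = O(1) per increment.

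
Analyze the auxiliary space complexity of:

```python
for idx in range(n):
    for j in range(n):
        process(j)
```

Space complexity: O(1).
Only a constant amount of auxiliary storage is used; nothing grows with n.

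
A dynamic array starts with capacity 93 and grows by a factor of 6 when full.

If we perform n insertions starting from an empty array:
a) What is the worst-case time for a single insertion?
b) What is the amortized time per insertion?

(a) Worst-case single insertion: O(n) -- when the array is full at capacity c, the resize copies all c elements, and c can be Theta(n).
(b) Resizes happen at sizes 93, 558, 3348, ... Total copy cost for n insertions: 93 + 558 + ... = O(n) (geometric series with ratio 1/6). Amortized cost per insertion: O(n)/n = O(1).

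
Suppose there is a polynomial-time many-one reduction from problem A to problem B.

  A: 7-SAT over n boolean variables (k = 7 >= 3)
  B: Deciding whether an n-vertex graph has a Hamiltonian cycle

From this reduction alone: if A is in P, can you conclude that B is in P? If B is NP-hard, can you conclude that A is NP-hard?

A poly-time reduction A <=_p B transfers tractability DOWN (B easy => A easy) and hardness UP (A hard => B hard), not the reverse.
From A in P, the reduction alone does NOT give B in P: any problem in P trivially reduces to SAT, yet SAT is not known to be in P.
From B NP-hard, the reduction alone does NOT give A NP-hard: again, easy problems reduce to hard ones.
(Here in fact A is NP-complete and B is NP-complete.)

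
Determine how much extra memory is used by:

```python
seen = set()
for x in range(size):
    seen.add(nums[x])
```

Space complexity: O(n).
Auxiliary storage grows linearly with the input size n in the worst case.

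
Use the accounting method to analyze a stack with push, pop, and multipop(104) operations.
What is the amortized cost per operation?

Assign 2 credits per push (1 for the push, 1 saved for a future pop). Each pop or element popped by multipop(104) uses 1 saved credit. Total credits never go negative, so amortized cost is O(1).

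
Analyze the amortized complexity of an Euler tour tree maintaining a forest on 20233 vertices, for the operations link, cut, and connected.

An Euler tour tree stores each tree's Euler tour as a balanced BST keyed by tour position. On 20233 vertices: link concatenates two tours via O(1) splits/joins of size <= 2*20233 (O(log n)); cut splits the tour at the two occurrences of the edge (O(log n)); connected compares BST roots (O(log n) to find the root). All O(log n) amortized.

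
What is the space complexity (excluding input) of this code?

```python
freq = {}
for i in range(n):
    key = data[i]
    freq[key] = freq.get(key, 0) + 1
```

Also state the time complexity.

Space complexity: O(n).
Auxiliary storage grows linearly with the input size n in the worst case.
Time complexity: O(n).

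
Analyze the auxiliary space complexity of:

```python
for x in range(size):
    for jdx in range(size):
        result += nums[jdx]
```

Space complexity: O(1).
Only a constant amount of auxiliary storage is used; nothing grows with n.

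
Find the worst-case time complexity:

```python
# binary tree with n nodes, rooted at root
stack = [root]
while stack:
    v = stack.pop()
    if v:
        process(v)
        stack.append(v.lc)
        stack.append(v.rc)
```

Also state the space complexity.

Time complexity: O(n).
Space complexity: O(n).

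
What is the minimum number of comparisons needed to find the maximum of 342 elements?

Finding the maximum requires 341 comparisons. Each comparison eliminates exactly one candidate. With 342 candidates, we need 341 eliminations.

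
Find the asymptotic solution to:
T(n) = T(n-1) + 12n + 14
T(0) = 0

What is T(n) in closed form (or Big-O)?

Dominant term in sum is 12*sum(i, i=1..n) = 12*n*(n+1)/2 = O(n^2).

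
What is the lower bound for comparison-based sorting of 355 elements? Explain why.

A comparison-based sorting algorithm corresponds to a decision tree. With 355! possible permutations, the tree has 355! leaves. The height is at least log_2(355!) = Omega(n log n) by Stirling's approximation.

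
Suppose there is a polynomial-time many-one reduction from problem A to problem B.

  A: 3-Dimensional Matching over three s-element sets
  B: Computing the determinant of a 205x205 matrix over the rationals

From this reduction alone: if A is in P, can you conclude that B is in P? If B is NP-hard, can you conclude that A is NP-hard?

A poly-time reduction A <=_p B transfers tractability DOWN (B easy => A easy) and hardness UP (A hard => B hard), not the reverse.
From A in P, the reduction alone does NOT give B in P: any problem in P trivially reduces to SAT, yet SAT is not known to be in P.
From B NP-hard, the reduction alone does NOT give A NP-hard: again, easy problems reduce to hard ones.
(Here in fact A is NP-complete and B is in P, so no such reduction is known -- its existence would imply P = NP; the analysis concerns only what the assumed reduction would or would not let you conclude.)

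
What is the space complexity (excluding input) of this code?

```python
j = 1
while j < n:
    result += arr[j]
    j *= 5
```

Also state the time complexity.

Space complexity: O(1).
Only a constant amount of auxiliary storage is used; nothing grows with n.
Time complexity: O(log n).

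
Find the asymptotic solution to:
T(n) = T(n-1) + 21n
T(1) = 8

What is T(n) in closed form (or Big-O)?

Unrolling: T(n) = 8 + 21*(2 + 3 + ... + n) = 8 + 21*(n(n+1)/2 - 1) = O(n^2).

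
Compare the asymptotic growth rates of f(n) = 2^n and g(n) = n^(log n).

f(n) = 2^n grows faster: take logs: log(n^(log n)) = (log n)^2, log(2^n) = n log 2; n dominates (log n)^2.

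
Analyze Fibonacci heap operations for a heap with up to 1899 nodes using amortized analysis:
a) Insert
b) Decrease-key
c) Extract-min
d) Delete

Fibonacci heaps use lazy consolidation. Potential function Phi = t + 2m (t = number of trees, m = marked nodes).
- Insert: O(1) actual, Delta Phi = +1 (one new tree) => O(1) amortized.
- Decrease-key: with c cascading cuts, actual cost is O(c); Delta Phi <= c - 2(c-1) + 2 = 4 - c (c new trees; >= c-1 marks cleared; <= 1 new mark). Amortized O(c) + (4 - c) = O(1).
- Extract-min: O(D(n) + t) actual; consolidation drops t to <= D(n)+1, so Delta Phi pays for the t term. D(n) = O(log n) for n = 1899 => O(log n) amortized.
- Delete: decrease-key to -inf then extract-min = O(log n).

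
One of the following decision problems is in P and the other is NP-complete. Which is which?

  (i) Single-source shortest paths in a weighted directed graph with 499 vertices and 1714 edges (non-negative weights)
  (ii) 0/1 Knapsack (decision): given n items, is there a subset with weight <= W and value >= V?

(i) is P: Dijkstra's algorithm runs in O((V+E) log V).
(ii) is NP-complete: reduces from Subset Sum.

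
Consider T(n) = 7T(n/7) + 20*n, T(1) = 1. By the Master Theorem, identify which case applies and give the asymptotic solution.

a=7, b=7, f(n)=20*n.
log_7(7) = 1, so n^(log_b(a)) = n.
f(n) = Theta(n), so Case 2 applies.
T(n) = Theta(n log n).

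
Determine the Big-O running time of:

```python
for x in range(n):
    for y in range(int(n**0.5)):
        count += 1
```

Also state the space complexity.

Time complexity: O(n * sqrt(n)).
Space complexity: O(1).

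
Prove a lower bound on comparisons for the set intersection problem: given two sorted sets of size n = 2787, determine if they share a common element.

For two sorted arrays of size n = 2787, any correct algorithm must examine Omega(n) elements. If fewer are examined, an adversary places a common element in an unexamined gap. A merge-based scan achieves O(n), so the bound is tight.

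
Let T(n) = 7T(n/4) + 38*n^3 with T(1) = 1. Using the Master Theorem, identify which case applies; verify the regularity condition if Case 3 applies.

a=7, b=4, f(n)=38*n^3.
log_4(7) = 1.404 < 3.
f(n) = Omega(n^(1.404+epsilon)) for some epsilon > 0, so Case 3 is the candidate.
Regularity: a*f(n/b) = 7*38*(n/4)^3 = (7/64)*38*n^3 <= c*f(n) with c = 7/64 < 1. Satisfied.
Case 3: T(n) = Theta(n^3).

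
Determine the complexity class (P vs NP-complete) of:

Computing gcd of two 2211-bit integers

This problem is in P: the Euclidean algorithm runs in polynomial time in the bit-length.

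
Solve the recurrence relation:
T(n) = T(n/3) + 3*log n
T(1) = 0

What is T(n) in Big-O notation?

Each of the log_3(n) levels adds O(log n). T(n) = O(log^2 n).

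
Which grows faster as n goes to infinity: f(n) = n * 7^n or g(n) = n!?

g(n) = n! grows faster: by Stirling n! ~ (n/e)^n sqrt(2*pi*n); (n/e)^n eventually dominates n * 7^n.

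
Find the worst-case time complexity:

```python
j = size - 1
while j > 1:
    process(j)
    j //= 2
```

Time complexity: O(log n).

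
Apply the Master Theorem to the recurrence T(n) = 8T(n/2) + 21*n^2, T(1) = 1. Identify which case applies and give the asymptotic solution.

a=8, b=2, f(n)=21*n^2.
log_2(8) = 3 > 2.
Since f(n) = O(n^2) is polynomially smaller than n^3, Case 1 applies.
T(n) = Theta(n^3).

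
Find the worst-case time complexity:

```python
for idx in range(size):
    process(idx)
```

Time complexity: O(n).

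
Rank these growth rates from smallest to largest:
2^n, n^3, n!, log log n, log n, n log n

Ordered by growth rate: log log n < log n < n log n < n^3 < 2^n < n!.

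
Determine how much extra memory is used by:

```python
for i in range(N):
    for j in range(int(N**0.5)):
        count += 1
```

Space complexity: O(1).
Only a constant amount of auxiliary storage is used; nothing grows with n.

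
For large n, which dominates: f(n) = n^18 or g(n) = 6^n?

g(n) = 6^n grows faster: any exponential with base > 1 dominates every polynomial.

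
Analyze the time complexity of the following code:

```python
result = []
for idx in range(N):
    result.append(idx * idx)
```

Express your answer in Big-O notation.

Time complexity: O(n).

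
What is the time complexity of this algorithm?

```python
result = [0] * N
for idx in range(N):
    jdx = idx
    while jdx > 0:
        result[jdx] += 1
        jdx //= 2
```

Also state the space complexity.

Time complexity: O(n log n).
Space complexity: O(n).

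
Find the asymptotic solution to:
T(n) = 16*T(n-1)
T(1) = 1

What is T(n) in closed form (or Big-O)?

Each step multiplies by 16. T(n) = T(1)*16^(n-1) = 16^(n-1).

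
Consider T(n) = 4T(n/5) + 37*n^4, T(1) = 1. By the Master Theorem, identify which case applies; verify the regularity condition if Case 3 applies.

a=4, b=5, f(n)=37*n^4.
log_5(4) = 0.8614 < 4.
f(n) = Omega(n^(0.8614+epsilon)) for some epsilon > 0, so Case 3 is the candidate.
Regularity: a*f(n/b) = 4*37*(n/5)^4 = (4/625)*37*n^4 <= c*f(n) with c = 4/625 < 1. Satisfied.
Case 3: T(n) = Theta(n^4).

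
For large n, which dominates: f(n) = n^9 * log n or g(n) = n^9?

f(n) = n^9 * log n grows faster: extra log n factor -> infinity.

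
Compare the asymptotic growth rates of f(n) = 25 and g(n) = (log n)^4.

g(n) = (log n)^4 grows faster: any unbounded function dominates a constant.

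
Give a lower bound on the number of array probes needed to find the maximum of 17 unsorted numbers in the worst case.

Adversary: any unprobed cell could hold a value larger than everything seen so far. If fewer than 17 cells are probed, the adversary places the max in an unprobed cell. So all 17 cells must be examined; together with 17-1 comparisons this is tight.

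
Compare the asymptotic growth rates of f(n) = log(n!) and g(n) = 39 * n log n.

f(n) = log(n!) and g(n) = 39 * n log n are Theta of each other: Stirling: log(n!) = n log n - n + O(log n) = Theta(n log n); the constant 39 doesn't change the Theta class.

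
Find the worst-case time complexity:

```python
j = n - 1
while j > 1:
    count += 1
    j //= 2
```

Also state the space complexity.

Time complexity: O(log n).
Space complexity: O(1).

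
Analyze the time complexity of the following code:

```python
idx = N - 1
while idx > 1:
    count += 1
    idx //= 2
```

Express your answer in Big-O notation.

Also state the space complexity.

Time complexity: O(log n).
Space complexity: O(1).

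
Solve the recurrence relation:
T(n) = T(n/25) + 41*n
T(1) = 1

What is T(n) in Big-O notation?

Geometric series: 41*n*(1 + 1/25 + 1/25^2 + ...) = O(n). T(n) = O(n).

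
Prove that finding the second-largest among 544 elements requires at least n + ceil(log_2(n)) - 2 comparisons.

Lower bound (adversary): identifying the maximum requires 544-1 comparisons (each eliminates one candidate). Assign weight 1 to each element; on each comparison the adversary lets the heavier side win and gives it the loser's weight. The max ends with weight 544, but each comparison it wins at most doubles its weight, so the max must win >= ceil(log_2(544)) = 10 comparisons. The second-largest is one of those 10 direct losers to the max, and identifying which one is largest needs >= 10-1 further comparisons. Total >= 544-1 + 10-1 = 552.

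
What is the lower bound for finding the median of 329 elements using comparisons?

To find the median of 329 elements, every element must be compared at least once, so the lower bound is Omega(n). The BFPRT algorithm achieves O(n), making this tight.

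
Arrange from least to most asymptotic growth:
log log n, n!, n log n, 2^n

Ordered by growth rate: log log n < n log n < 2^n < n!.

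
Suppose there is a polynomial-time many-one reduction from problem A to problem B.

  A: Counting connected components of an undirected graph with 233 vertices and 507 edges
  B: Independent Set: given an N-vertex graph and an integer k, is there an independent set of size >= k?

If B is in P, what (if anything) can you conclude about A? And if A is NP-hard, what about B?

A poly-time reduction A <=_p B means any A-instance can be transformed to a B-instance in poly time.
If B is in P: compose the reduction with B's poly-time algorithm to solve A in poly time, so A is in P.
If A is NP-hard: every NP problem reduces to A, which reduces to B; composing reductions, every NP problem reduces to B, so B is NP-hard.
(Here in fact A is P and B is NP-complete.)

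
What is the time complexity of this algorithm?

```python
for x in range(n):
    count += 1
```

Time complexity: O(n).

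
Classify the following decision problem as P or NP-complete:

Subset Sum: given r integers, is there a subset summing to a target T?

This problem is NP-complete: one of Karp's 21 NP-complete problems.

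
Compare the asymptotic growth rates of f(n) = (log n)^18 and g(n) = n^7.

g(n) = n^7 grows faster: any positive polynomial dominates any polylog.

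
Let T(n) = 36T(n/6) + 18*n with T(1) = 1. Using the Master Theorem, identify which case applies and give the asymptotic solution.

a=36, b=6, f(n)=18*n.
log_6(36) = 2 > 1.
Since f(n) = O(n^1) is polynomially smaller than n^2, Case 1 applies.
T(n) = Theta(n^2).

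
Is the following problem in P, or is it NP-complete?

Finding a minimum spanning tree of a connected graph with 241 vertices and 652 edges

This problem is in P: Kruskal's / Prim's algorithms run in polynomial time.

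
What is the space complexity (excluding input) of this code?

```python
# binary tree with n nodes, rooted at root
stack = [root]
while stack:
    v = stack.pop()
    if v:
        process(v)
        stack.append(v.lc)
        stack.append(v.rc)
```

Space complexity: O(n).
Auxiliary storage grows linearly with the input size n in the worst case.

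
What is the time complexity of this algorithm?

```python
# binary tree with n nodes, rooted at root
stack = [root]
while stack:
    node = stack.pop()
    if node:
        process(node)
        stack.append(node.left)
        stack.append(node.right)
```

Time complexity: O(n).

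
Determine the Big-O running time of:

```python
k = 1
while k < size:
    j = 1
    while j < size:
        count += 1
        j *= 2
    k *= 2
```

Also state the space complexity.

Time complexity: O(log^2 n).
Space complexity: O(1).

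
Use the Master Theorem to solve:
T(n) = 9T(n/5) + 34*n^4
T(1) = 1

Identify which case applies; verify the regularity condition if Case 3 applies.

a=9, b=5, f(n)=34*n^4.
log_5(9) = 1.365 < 4.
f(n) = Omega(n^(1.365+epsilon)) for some epsilon > 0, so Case 3 is the candidate.
Regularity: a*f(n/b) = 9*34*(n/5)^4 = (9/625)*34*n^4 <= c*f(n) with c = 9/625 < 1. Satisfied.
Case 3: T(n) = Theta(n^4).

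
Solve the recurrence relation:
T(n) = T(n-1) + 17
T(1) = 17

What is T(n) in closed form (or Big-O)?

Unrolling: T(n) = T(n-1) + 17 = T(n-2) + 2*17 = ... = T(1) + (n-1)*17 = 17 + (n-1)*17 = 17n.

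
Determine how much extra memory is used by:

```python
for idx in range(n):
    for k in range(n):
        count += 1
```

Space complexity: O(1).
Only a constant amount of auxiliary storage is used; nothing grows with n.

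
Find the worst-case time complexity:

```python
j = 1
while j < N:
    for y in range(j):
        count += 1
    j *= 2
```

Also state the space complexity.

Time complexity: O(n).
Space complexity: O(1).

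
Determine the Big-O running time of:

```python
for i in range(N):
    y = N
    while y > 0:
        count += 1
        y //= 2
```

Time complexity: O(n log n).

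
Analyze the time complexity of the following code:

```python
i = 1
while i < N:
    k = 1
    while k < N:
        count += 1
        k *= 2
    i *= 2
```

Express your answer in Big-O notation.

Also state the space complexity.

Time complexity: O(log^2 n).
Space complexity: O(1).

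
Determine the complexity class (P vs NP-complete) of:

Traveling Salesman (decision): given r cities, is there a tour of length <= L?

This problem is NP-complete: reduces from Hamiltonian Cycle.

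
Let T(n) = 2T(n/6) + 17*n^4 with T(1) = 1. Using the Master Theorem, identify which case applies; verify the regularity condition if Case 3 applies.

a=2, b=6, f(n)=17*n^4.
log_6(2) = 0.3869 < 4.
f(n) = Omega(n^(0.3869+epsilon)) for some epsilon > 0, so Case 3 is the candidate.
Regularity: a*f(n/b) = 2*17*(n/6)^4 = (2/1296)*17*n^4 <= c*f(n) with c = 2/1296 < 1. Satisfied.
Case 3: T(n) = Theta(n^4).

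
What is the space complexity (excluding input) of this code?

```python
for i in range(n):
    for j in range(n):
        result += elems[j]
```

Space complexity: O(1).
Only a constant amount of auxiliary storage is used; nothing grows with n.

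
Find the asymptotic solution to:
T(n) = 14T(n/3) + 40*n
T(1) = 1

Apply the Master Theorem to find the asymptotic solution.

a=14, b=3, f(n)=40*n. log_3(14) = 2.402. Case 1 of Master Theorem: T(n) = O(n^2.402).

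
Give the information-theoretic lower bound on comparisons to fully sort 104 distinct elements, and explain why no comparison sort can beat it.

A comparison sort is a binary decision tree whose leaves are the 104! = 10299016745145627623848583864765044283053772454999072182325491776887871732475287174542709871683888003235965704141638377695179741979175588724736000000000000000000000000 possible output permutations. A binary tree with L leaves has height >= ceil(log_2(L)). So any comparison sort needs >= ceil(log_2(104!)) = 552 comparisons in the worst case.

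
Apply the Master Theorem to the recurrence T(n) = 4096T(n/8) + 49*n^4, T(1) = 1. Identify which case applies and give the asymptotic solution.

a=4096, b=8, f(n)=49*n^4.
log_8(4096) = 4, so n^(log_b(a)) = n^4.
f(n) = Theta(n^4), so Case 2 applies.
T(n) = Theta(n^4 log n).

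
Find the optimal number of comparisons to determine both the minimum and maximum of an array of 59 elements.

Naive approach: 116 comparisons (58 for max + 58 for min).
Optimal: Compare elements in pairs first (floor(n/2) = 29 comparisons), then find max among winners and min among losers (29 comparisons each).
Total: ceil(3n/2) - 2 = 87 comparisons. An adversary argument shows this is also a lower bound.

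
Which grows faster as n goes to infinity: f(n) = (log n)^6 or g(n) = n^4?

g(n) = n^4 grows faster: any positive polynomial dominates any polylog.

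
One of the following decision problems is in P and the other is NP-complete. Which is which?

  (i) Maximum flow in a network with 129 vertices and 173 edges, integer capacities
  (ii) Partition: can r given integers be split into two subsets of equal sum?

(i) is P: Edmonds-Karp / push-relabel run in polynomial time.
(ii) is NP-complete: Subset Sum reduces to it (one of Karp's 21 NP-complete problems).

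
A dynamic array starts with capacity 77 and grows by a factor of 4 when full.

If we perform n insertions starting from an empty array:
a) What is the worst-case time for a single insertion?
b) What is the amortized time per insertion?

(a) Worst-case single insertion: O(n) -- when the array is full at capacity c, the resize copies all c elements, and c can be Theta(n).
(b) Resizes happen at sizes 77, 308, 1232, ... Total copy cost for n insertions: 77 + 308 + ... = O(n) (geometric series with ratio 1/4). Amortized cost per insertion: O(n)/n = O(1).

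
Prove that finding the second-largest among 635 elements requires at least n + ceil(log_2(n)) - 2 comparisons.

Lower bound (adversary): identifying the maximum requires 635-1 comparisons (each eliminates one candidate). Assign weight 1 to each element; on each comparison the adversary lets the heavier side win and gives it the loser's weight. The max ends with weight 635, but each comparison it wins at most doubles its weight, so the max must win >= ceil(log_2(635)) = 10 comparisons. The second-largest is one of those 10 direct losers to the max, and identifying which one is largest needs >= 10-1 further comparisons. Total >= 635-1 + 10-1 = 643.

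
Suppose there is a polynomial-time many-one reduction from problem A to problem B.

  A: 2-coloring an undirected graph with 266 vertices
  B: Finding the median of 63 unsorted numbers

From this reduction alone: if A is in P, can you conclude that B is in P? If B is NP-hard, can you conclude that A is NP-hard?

A poly-time reduction A <=_p B transfers tractability DOWN (B easy => A easy) and hardness UP (A hard => B hard), not the reverse.
From A in P, the reduction alone does NOT give B in P: any problem in P trivially reduces to SAT, yet SAT is not known to be in P.
From B NP-hard, the reduction alone does NOT give A NP-hard: again, easy problems reduce to hard ones.
(Here in fact A is P and B is P.)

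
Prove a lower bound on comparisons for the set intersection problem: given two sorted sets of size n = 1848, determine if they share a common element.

For two sorted arrays of size n = 1848, any correct algorithm must examine Omega(n) elements. If fewer are examined, an adversary places a common element in an unexamined gap. A merge-based scan achieves O(n), so the bound is tight.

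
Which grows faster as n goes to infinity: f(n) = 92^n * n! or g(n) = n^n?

f(n) = 92^n * n! grows faster: by Stirling n! ~ sqrt(2 pi n)(n/e)^n, so 92^n n! / n^n ~ (92/e)^n sqrt(2 pi n) -> infinity since 92/e > 1.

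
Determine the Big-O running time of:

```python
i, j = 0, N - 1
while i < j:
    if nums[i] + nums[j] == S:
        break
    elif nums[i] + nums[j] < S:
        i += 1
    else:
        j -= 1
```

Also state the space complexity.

Time complexity: O(n).
Space complexity: O(1).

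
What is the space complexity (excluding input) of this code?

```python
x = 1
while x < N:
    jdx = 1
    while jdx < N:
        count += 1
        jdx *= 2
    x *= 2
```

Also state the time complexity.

Space complexity: O(1).
Only a constant amount of auxiliary storage is used; nothing grows with n.
Time complexity: O(log^2 n).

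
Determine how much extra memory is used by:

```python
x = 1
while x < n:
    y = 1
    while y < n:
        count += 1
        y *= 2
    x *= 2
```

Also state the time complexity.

Space complexity: O(1).
Only a constant amount of auxiliary storage is used; nothing grows with n.
Time complexity: O(log^2 n).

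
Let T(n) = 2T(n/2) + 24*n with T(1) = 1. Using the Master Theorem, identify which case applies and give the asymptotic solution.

a=2, b=2, f(n)=24*n.
log_2(2) = 1, so n^(log_b(a)) = n.
f(n) = Theta(n), so Case 2 applies.
T(n) = Theta(n log n).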